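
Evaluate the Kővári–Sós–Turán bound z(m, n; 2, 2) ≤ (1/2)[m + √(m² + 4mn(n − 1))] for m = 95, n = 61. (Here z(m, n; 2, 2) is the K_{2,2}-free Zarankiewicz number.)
z(95, 61; 2, 2) ≤ (1/2)[95 + √(95² + 4·95·61·60)] = (1/2)[95 + √1399825] = 639.071

Kővári–Sós–Turán: let r_1, ..., r_95 be the row sums and z = Σ r_i the total number of 1s. Each pair of columns can share at most one row with both entries 1 (else a 2×2 all-ones block appears), so Σ_i C(r_i, 2) ≤ C(61, 2) = 1830. By convexity Σ_i C(r_i, 2) ≥ 95·C(z/95, 2) = z(z − 95)/(2·95), giving z² − 95z − 95·61·60 ≤ 0 and hence z ≤ (1/2)[95 + √(9025 + 4·347700)] = (1/2)[95 + √1399825] ≈ (1/2)(95 + 1183.142) = 639.071.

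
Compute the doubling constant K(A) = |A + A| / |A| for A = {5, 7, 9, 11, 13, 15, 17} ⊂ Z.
K = |A + A| / |A| = 13/7

Enumerate A + A = {a + b : a, b ∈ A}. With |A| = 7, there are |A|^2 = 49 ordered sum pairs; collecting distinct values, A + A = {10, 12, 14, 16, 18, 20, 22, 24, 26, 28, 30, 32, 34}, so |A + A| = 13. Thus K = 13/7. Here |A + A| = 2|A| − 1 = 13, the minimum possible — so K = 13/7 is minimal, which holds iff A is an arithmetic progression.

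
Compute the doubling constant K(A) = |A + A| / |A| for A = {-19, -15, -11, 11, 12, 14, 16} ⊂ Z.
K = |A + A| / |A| = 24/7

Enumerate A + A = {a + b : a, b ∈ A}. With |A| = 7, there are |A|^2 = 49 ordered sum pairs; collecting distinct values, A + A = {-38, -34, -30, -26, -22, -8, -7, -5, -4, -3, -1, 0, 1, 3, 5, 22, 23, 24, 25, 26, 27, 28, 30, 32}, so |A + A| = 24. Thus K = 24/7. For comparison, the minimum possible |A + A| over all 7-element sets is 2·7 − 1 = 13 (so min K = 13/7), attained only by arithmetic progressions.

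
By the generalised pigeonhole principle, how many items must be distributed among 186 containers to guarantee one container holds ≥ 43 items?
n = (43 − 1)·186 + 1 = 7813

By the generalised pigeonhole principle, to guarantee some box contains ≥ r objects we need more than (r − 1) · k objects total. Threshold: n = (r − 1) · k + 1. With r = 43 and k = 186: n = 42 · 186 + 1 = 7812 + 1 = 7813. For n = 7812 = 42 · 186, we can put exactly 42 objects in every box, avoiding 43 in any single one — so 7813 is tight.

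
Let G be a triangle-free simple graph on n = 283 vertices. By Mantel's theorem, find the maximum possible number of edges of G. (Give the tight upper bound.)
ex(283, K_3) = ⌊283^2/4⌋ = 20022

Mantel (1907): a triangle-free graph on n vertices has at most ⌊n^2/4⌋ edges, with equality for the complete bipartite graph K_{⌊n/2⌋, ⌈n/2⌉}. For n = 283: ⌊283^2/4⌋ = ⌊80089/4⌋ = 20022. The extremal graph is K_{141, 142}, which has 141·142 = 20022 edges.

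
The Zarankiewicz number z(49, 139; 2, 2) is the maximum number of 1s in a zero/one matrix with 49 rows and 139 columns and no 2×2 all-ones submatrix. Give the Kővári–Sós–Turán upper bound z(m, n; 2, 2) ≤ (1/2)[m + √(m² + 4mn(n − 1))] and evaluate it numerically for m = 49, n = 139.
z(49, 139; 2, 2) ≤ (1/2)[49 + √(49² + 4·49·139·138)] = (1/2)[49 + √3762073] = 994.3032

Kővári–Sós–Turán: let r_1, ..., r_49 be the row sums and z = Σ r_i the total number of 1s. Each pair of columns can share at most one row with both entries 1 (else a 2×2 all-ones block appears), so Σ_i C(r_i, 2) ≤ C(139, 2) = 9591. By convexity Σ_i C(r_i, 2) ≥ 49·C(z/49, 2) = z(z − 49)/(2·49), giving z² − 49z − 49·139·138 ≤ 0 and hence z ≤ (1/2)[49 + √(2401 + 4·939918)] = (1/2)[49 + √3762073] ≈ (1/2)(49 + 1939.6064) = 994.3032.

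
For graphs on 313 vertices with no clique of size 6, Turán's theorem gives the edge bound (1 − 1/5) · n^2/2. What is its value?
Turán density bound = (4/5) · 313^2/2 = 195938/5 ≈ 39187.6

Turán's theorem: ex(n, K_{r+1}) is achieved by the complete r-partite Turán graph T(n, r) with parts as balanced as possible, and is at most (1 − 1/r) · n^2/2. For r = 5, n = 313: the density bound is (4/5) · 97969/2 = 195938/5 ≈ 39187.6. The integer-valued extremum is e(T(313, 5)) = 39187, which is strictly less than the density bound 195938/5 since 5 ∤ 313 (the parts of T(313, 5) cannot all be equal).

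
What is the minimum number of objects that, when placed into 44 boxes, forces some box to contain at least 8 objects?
n = (8 − 1)·44 + 1 = 309

By the generalised pigeonhole principle, to guarantee some box contains ≥ r objects we need more than (r − 1) · k objects total. Threshold: n = (r − 1) · k + 1. With r = 8 and k = 44: n = 7 · 44 + 1 = 308 + 1 = 309. For n = 308 = 7 · 44, we can put exactly 7 objects in every box, avoiding 8 in any single one — so 309 is tight.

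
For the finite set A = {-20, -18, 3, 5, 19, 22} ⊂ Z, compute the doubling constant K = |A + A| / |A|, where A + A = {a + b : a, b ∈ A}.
K = |A + A| / |A| = 20/6 = 10/3

Enumerate A + A = {a + b : a, b ∈ A}. With |A| = 6, there are |A|^2 = 36 ordered sum pairs; collecting distinct values, A + A = {-40, -38, -36, -17, -15, -13, -1, 1, 2, 4, 6, 8, 10, 22, 24, 25, 27, 38, 41, 44}, so |A + A| = 20. Thus K = 20/6 = 10/3. For comparison, the minimum possible |A + A| over all 6-element sets is 2·6 − 1 = 11 (so min K = 11/6), attained only by arithmetic progressions.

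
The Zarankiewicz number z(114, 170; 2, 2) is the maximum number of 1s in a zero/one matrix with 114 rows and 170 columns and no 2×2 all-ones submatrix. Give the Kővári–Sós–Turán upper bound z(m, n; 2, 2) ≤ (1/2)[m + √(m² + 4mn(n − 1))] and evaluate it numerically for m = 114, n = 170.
z(114, 170; 2, 2) ≤ (1/2)[114 + √(114² + 4·114·170·169)] = (1/2)[114 + √13113876] = 1867.6543

Kővári–Sós–Turán: let r_1, ..., r_114 be the row sums and z = Σ r_i the total number of 1s. Each pair of columns can share at most one row with both entries 1 (else a 2×2 all-ones block appears), so Σ_i C(r_i, 2) ≤ C(170, 2) = 14365. By convexity Σ_i C(r_i, 2) ≥ 114·C(z/114, 2) = z(z − 114)/(2·114), giving z² − 114z − 114·170·169 ≤ 0 and hence z ≤ (1/2)[114 + √(12996 + 4·3275220)] = (1/2)[114 + √13113876] ≈ (1/2)(114 + 3621.3086) = 1867.6543.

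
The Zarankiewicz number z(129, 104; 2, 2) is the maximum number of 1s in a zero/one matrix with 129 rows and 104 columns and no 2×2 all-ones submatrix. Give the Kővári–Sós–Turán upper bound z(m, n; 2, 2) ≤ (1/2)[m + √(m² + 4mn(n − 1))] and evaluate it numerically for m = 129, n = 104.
z(129, 104; 2, 2) ≤ (1/2)[129 + √(129² + 4·129·104·103)] = (1/2)[129 + √5544033] = 1241.7885

Kővári–Sós–Turán: let r_1, ..., r_129 be the row sums and z = Σ r_i the total number of 1s. Each pair of columns can share at most one row with both entries 1 (else a 2×2 all-ones block appears), so Σ_i C(r_i, 2) ≤ C(104, 2) = 5356. By convexity Σ_i C(r_i, 2) ≥ 129·C(z/129, 2) = z(z − 129)/(2·129), giving z² − 129z − 129·104·103 ≤ 0 and hence z ≤ (1/2)[129 + √(16641 + 4·1381848)] = (1/2)[129 + √5544033] ≈ (1/2)(129 + 2354.577) = 1241.7885.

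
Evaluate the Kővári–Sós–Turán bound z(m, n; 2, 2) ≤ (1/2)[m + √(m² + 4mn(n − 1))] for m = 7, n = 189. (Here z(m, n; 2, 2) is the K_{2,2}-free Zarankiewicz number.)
z(7, 189; 2, 2) ≤ (1/2)[7 + √(7² + 4·7·189·188)] = (1/2)[7 + √994945] = 502.2346

Kővári–Sós–Turán: let r_1, ..., r_7 be the row sums and z = Σ r_i the total number of 1s. Each pair of columns can share at most one row with both entries 1 (else a 2×2 all-ones block appears), so Σ_i C(r_i, 2) ≤ C(189, 2) = 17766. By convexity Σ_i C(r_i, 2) ≥ 7·C(z/7, 2) = z(z − 7)/(2·7), giving z² − 7z − 7·189·188 ≤ 0 and hence z ≤ (1/2)[7 + √(49 + 4·248724)] = (1/2)[7 + √994945] ≈ (1/2)(7 + 997.4693) = 502.2346.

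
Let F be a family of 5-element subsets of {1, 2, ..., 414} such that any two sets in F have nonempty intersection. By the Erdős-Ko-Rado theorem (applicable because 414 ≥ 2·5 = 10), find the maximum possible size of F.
max |F| = C(413, 4) = 1194707815

Erdős-Ko-Rado (1961): when n ≥ 2k, max |F| = C(n−1, k−1). The bound is attained by the star {A : i ∈ A} for any fixed i ∈ [n]. Here C(414−1, 5−1) = C(413, 4) = 1194707815.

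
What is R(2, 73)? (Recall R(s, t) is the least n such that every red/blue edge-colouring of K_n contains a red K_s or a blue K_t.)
R(2, 73) = 73

R(2, k) = k for all k ≥ 2: in a 2-colouring of K_k, either some edge is red (a red K_2) or all edges are blue (a blue K_k). And K_{72} coloured all-blue has no blue K_73, so R(2, 73) > 72. Hence R(2, 73) = 73.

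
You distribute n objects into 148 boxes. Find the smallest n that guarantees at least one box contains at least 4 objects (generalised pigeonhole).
n = (4 − 1)·148 + 1 = 445

By the generalised pigeonhole principle, to guarantee some box contains ≥ r objects we need more than (r − 1) · k objects total. Threshold: n = (r − 1) · k + 1. With r = 4 and k = 148: n = 3 · 148 + 1 = 444 + 1 = 445. For n = 444 = 3 · 148, we can put exactly 3 objects in every box, avoiding 4 in any single one — so 445 is tight.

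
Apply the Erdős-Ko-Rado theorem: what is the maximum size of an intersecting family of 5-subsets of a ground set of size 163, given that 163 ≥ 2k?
max |F| = C(162, 4) = 27646920

The Erdős-Ko-Rado theorem states: for n ≥ 2k, an intersecting family of k-subsets of an n-element set has size at most C(n − 1, k − 1), with equality for 'star' families {A ⊆ [n] : |A| = k, i ∈ A} (fix an element i). For n = 163, k = 5: C(162, 4) = 27646920.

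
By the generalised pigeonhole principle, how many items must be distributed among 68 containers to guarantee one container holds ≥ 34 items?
n = (34 − 1)·68 + 1 = 2245

By the generalised pigeonhole principle, to guarantee some box contains ≥ r objects we need more than (r − 1) · k objects total. Threshold: n = (r − 1) · k + 1. With r = 34 and k = 68: n = 33 · 68 + 1 = 2244 + 1 = 2245. For n = 2244 = 33 · 68, we can put exactly 33 objects in every box, avoiding 34 in any single one — so 2245 is tight.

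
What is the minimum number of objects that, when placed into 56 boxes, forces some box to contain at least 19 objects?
n = (19 − 1)·56 + 1 = 1009

By the generalised pigeonhole principle, to guarantee some box contains ≥ r objects we need more than (r − 1) · k objects total. Threshold: n = (r − 1) · k + 1. With r = 19 and k = 56: n = 18 · 56 + 1 = 1008 + 1 = 1009. For n = 1008 = 18 · 56, we can put exactly 18 objects in every box, avoiding 19 in any single one — so 1009 is tight.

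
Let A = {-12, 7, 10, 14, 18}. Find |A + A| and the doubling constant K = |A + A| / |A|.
K = |A + A| / |A| = 14/5

Enumerate A + A = {a + b : a, b ∈ A}. With |A| = 5, there are |A|^2 = 25 ordered sum pairs; collecting distinct values, A + A = {-24, -5, -2, 2, 6, 14, 17, 20, 21, 24, 25, 28, 32, 36}, so |A + A| = 14. Thus K = 14/5. For comparison, the minimum possible |A + A| over all 5-element sets is 2·5 − 1 = 9 (so min K = 9/5), attained only by arithmetic progressions.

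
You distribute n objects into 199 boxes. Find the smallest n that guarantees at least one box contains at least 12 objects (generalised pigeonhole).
n = (12 − 1)·199 + 1 = 2190

By the generalised pigeonhole principle, to guarantee some box contains ≥ r objects we need more than (r − 1) · k objects total. Threshold: n = (r − 1) · k + 1. With r = 12 and k = 199: n = 11 · 199 + 1 = 2189 + 1 = 2190. For n = 2189 = 11 · 199, we can put exactly 11 objects in every box, avoiding 12 in any single one — so 2190 is tight.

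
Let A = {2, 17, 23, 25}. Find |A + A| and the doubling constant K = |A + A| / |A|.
K = |A + A| / |A| = 10/4 = 5/2

Enumerate A + A = {a + b : a, b ∈ A}. With |A| = 4, there are |A|^2 = 16 ordered sum pairs; collecting distinct values, A + A = {4, 19, 25, 27, 34, 40, 42, 46, 48, 50}, so |A + A| = 10. Thus K = 10/4 = 5/2. For comparison, the minimum possible |A + A| over all 4-element sets is 2·4 − 1 = 7 (so min K = 7/4), attained only by arithmetic progressions.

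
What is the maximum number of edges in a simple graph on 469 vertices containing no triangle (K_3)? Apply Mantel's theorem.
ex(469, K_3) = ⌊469^2/4⌋ = 54990

Mantel (1907): a triangle-free graph on n vertices has at most ⌊n^2/4⌋ edges, with equality for the complete bipartite graph K_{⌊n/2⌋, ⌈n/2⌉}. For n = 469: ⌊469^2/4⌋ = ⌊219961/4⌋ = 54990. The extremal graph is K_{234, 235}, which has 234·235 = 54990 edges.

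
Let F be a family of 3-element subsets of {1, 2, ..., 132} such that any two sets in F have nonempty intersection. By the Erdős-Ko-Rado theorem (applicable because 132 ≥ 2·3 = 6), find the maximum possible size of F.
max |F| = C(131, 2) = 8515

Erdős-Ko-Rado (1961): when n ≥ 2k, max |F| = C(n−1, k−1). The bound is attained by the star {A : i ∈ A} for any fixed i ∈ [n]. Here C(132−1, 3−1) = C(131, 2) = 8515.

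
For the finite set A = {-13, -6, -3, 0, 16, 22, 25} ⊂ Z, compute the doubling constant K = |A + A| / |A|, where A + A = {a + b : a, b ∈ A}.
K = |A + A| / |A| = 24/7

Enumerate A + A = {a + b : a, b ∈ A}. With |A| = 7, there are |A|^2 = 49 ordered sum pairs; collecting distinct values, A + A = {-26, -19, -16, -13, -12, -9, -6, -3, 0, 3, 9, 10, 12, 13, 16, 19, 22, 25, 32, 38, 41, 44, 47, 50}, so |A + A| = 24. Thus K = 24/7. For comparison, the minimum possible |A + A| over all 7-element sets is 2·7 − 1 = 13 (so min K = 13/7), attained only by arithmetic progressions.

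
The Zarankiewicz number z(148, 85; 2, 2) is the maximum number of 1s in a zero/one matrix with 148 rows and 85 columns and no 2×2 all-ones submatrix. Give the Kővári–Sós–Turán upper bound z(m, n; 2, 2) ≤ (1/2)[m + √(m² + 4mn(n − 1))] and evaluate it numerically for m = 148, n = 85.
z(148, 85; 2, 2) ≤ (1/2)[148 + √(148² + 4·148·85·84)] = (1/2)[148 + √4248784] = 1104.6289

Kővári–Sós–Turán: let r_1, ..., r_148 be the row sums and z = Σ r_i the total number of 1s. Each pair of columns can share at most one row with both entries 1 (else a 2×2 all-ones block appears), so Σ_i C(r_i, 2) ≤ C(85, 2) = 3570. By convexity Σ_i C(r_i, 2) ≥ 148·C(z/148, 2) = z(z − 148)/(2·148), giving z² − 148z − 148·85·84 ≤ 0 and hence z ≤ (1/2)[148 + √(21904 + 4·1056720)] = (1/2)[148 + √4248784] ≈ (1/2)(148 + 2061.2579) = 1104.6289.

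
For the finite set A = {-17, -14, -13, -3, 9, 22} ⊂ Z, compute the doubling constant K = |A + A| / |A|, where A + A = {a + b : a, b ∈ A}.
K = |A + A| / |A| = 21/6 = 7/2

Enumerate A + A = {a + b : a, b ∈ A}. With |A| = 6, there are |A|^2 = 36 ordered sum pairs; collecting distinct values, A + A = {-34, -31, -30, -28, -27, -26, -20, -17, -16, -8, -6, -5, -4, 5, 6, 8, 9, 18, 19, 31, 44}, so |A + A| = 21. Thus K = 21/6 = 7/2. For comparison, the minimum possible |A + A| over all 6-element sets is 2·6 − 1 = 11 (so min K = 11/6), attained only by arithmetic progressions.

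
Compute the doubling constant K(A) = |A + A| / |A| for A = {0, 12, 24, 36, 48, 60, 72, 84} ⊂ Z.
K = |A + A| / |A| = 15/8

Enumerate A + A = {a + b : a, b ∈ A}. With |A| = 8, there are |A|^2 = 64 ordered sum pairs; collecting distinct values, A + A = {0, 12, 24, 36, 48, 60, 72, 84, 96, 108, 120, 132, 144, 156, 168}, so |A + A| = 15. Thus K = 15/8. Here |A + A| = 2|A| − 1 = 15, the minimum possible — so K = 15/8 is minimal, which holds iff A is an arithmetic progression.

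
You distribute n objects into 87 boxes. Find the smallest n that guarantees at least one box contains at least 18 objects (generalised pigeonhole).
n = (18 − 1)·87 + 1 = 1480

By the generalised pigeonhole principle, to guarantee some box contains ≥ r objects we need more than (r − 1) · k objects total. Threshold: n = (r − 1) · k + 1. With r = 18 and k = 87: n = 17 · 87 + 1 = 1479 + 1 = 1480. For n = 1479 = 17 · 87, we can put exactly 17 objects in every box, avoiding 18 in any single one — so 1480 is tight.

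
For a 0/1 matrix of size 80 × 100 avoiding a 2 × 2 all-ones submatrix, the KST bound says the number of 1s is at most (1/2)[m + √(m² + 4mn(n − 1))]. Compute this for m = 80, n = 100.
z(80, 100; 2, 2) ≤ (1/2)[80 + √(80² + 4·80·100·99)] = (1/2)[80 + √3174400] = 930.8423

Kővári–Sós–Turán: let r_1, ..., r_80 be the row sums and z = Σ r_i the total number of 1s. Each pair of columns can share at most one row with both entries 1 (else a 2×2 all-ones block appears), so Σ_i C(r_i, 2) ≤ C(100, 2) = 4950. By convexity Σ_i C(r_i, 2) ≥ 80·C(z/80, 2) = z(z − 80)/(2·80), giving z² − 80z − 80·100·99 ≤ 0 and hence z ≤ (1/2)[80 + √(6400 + 4·792000)] = (1/2)[80 + √3174400] ≈ (1/2)(80 + 1781.6846) = 930.8423.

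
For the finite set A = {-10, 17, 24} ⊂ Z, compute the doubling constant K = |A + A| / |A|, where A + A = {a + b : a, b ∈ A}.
K = |A + A| / |A| = 6/3 = 2

Enumerate A + A = {a + b : a, b ∈ A}. With |A| = 3, there are |A|^2 = 9 ordered sum pairs; collecting distinct values, A + A = {-20, 7, 14, 34, 41, 48}, so |A + A| = 6. Thus K = 6/3 = 2. For comparison, the minimum possible |A + A| over all 3-element sets is 2·3 − 1 = 5 (so min K = 5/3), attained only by arithmetic progressions.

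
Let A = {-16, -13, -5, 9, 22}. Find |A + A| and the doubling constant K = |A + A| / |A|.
K = |A + A| / |A| = 15/5 = 3

Enumerate A + A = {a + b : a, b ∈ A}. With |A| = 5, there are |A|^2 = 25 ordered sum pairs; collecting distinct values, A + A = {-32, -29, -26, -21, -18, -10, -7, -4, 4, 6, 9, 17, 18, 31, 44}, so |A + A| = 15. Thus K = 15/5 = 3. For comparison, the minimum possible |A + A| over all 5-element sets is 2·5 − 1 = 9 (so min K = 9/5), attained only by arithmetic progressions.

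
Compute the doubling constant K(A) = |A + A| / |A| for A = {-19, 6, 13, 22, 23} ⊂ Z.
K = |A + A| / |A| = 15/5 = 3

Enumerate A + A = {a + b : a, b ∈ A}. With |A| = 5, there are |A|^2 = 25 ordered sum pairs; collecting distinct values, A + A = {-38, -13, -6, 3, 4, 12, 19, 26, 28, 29, 35, 36, 44, 45, 46}, so |A + A| = 15. Thus K = 15/5 = 3. For comparison, the minimum possible |A + A| over all 5-element sets is 2·5 − 1 = 9 (so min K = 9/5), attained only by arithmetic progressions.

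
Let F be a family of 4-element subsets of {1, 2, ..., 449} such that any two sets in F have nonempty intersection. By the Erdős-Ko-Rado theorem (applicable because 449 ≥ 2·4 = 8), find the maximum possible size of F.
max |F| = C(448, 3) = 14885696

The Erdős-Ko-Rado theorem states: for n ≥ 2k, an intersecting family of k-subsets of an n-element set has size at most C(n − 1, k − 1), with equality for 'star' families {A ⊆ [n] : |A| = k, i ∈ A} (fix an element i). For n = 449, k = 4: C(448, 3) = 14885696.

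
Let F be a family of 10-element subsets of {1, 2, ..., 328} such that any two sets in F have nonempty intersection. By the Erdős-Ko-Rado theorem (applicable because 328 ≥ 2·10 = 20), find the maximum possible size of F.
max |F| = C(327, 9) = 105422856334824600

The Erdős-Ko-Rado theorem states: for n ≥ 2k, an intersecting family of k-subsets of an n-element set has size at most C(n − 1, k − 1), with equality for 'star' families {A ⊆ [n] : |A| = k, i ∈ A} (fix an element i). For n = 328, k = 10: C(327, 9) = 105422856334824600.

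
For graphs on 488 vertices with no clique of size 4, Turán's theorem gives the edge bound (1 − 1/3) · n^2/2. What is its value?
Turán density bound = (2/3) · 488^2/2 = 238144/3 ≈ 79381.3333

Turán's theorem: ex(n, K_{r+1}) is achieved by the complete r-partite Turán graph T(n, r) with parts as balanced as possible, and is at most (1 − 1/r) · n^2/2. For r = 3, n = 488: the density bound is (2/3) · 238144/2 = 238144/3 ≈ 79381.3333. The integer-valued extremum is e(T(488, 3)) = 79381, which is strictly less than the density bound 238144/3 since 3 ∤ 488 (the parts of T(488, 3) cannot all be equal).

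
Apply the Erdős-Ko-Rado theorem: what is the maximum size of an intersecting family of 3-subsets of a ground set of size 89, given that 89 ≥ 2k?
max |F| = C(88, 2) = 3828

The Erdős-Ko-Rado theorem states: for n ≥ 2k, an intersecting family of k-subsets of an n-element set has size at most C(n − 1, k − 1), with equality for 'star' families {A ⊆ [n] : |A| = k, i ∈ A} (fix an element i). For n = 89, k = 3: C(88, 2) = 3828.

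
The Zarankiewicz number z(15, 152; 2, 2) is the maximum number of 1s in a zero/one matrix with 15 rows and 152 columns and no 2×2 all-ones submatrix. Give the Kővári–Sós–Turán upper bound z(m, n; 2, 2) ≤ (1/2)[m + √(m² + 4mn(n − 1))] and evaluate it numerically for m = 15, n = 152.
z(15, 152; 2, 2) ≤ (1/2)[15 + √(15² + 4·15·152·151)] = (1/2)[15 + √1377345] = 594.3017

Kővári–Sós–Turán: let r_1, ..., r_15 be the row sums and z = Σ r_i the total number of 1s. Each pair of columns can share at most one row with both entries 1 (else a 2×2 all-ones block appears), so Σ_i C(r_i, 2) ≤ C(152, 2) = 11476. By convexity Σ_i C(r_i, 2) ≥ 15·C(z/15, 2) = z(z − 15)/(2·15), giving z² − 15z − 15·152·151 ≤ 0 and hence z ≤ (1/2)[15 + √(225 + 4·344280)] = (1/2)[15 + √1377345] ≈ (1/2)(15 + 1173.6034) = 594.3017.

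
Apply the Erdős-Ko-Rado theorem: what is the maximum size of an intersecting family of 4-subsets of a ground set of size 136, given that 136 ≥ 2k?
max |F| = C(135, 3) = 400995

Erdős-Ko-Rado (1961): when n ≥ 2k, max |F| = C(n−1, k−1). The bound is attained by the star {A : i ∈ A} for any fixed i ∈ [n]. Here C(136−1, 4−1) = C(135, 3) = 400995.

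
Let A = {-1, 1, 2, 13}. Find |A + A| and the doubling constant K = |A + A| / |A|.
K = |A + A| / |A| = 10/4 = 5/2

Enumerate A + A = {a + b : a, b ∈ A}. With |A| = 4, there are |A|^2 = 16 ordered sum pairs; collecting distinct values, A + A = {-2, 0, 1, 2, 3, 4, 12, 14, 15, 26}, so |A + A| = 10. Thus K = 10/4 = 5/2. For comparison, the minimum possible |A + A| over all 4-element sets is 2·4 − 1 = 7 (so min K = 7/4), attained only by arithmetic progressions.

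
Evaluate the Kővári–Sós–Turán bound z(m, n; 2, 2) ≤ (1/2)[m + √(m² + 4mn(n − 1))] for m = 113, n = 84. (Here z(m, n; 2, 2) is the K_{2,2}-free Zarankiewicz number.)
z(113, 84; 2, 2) ≤ (1/2)[113 + √(113² + 4·113·84·83)] = (1/2)[113 + √3164113] = 945.8977

Kővári–Sós–Turán: let r_1, ..., r_113 be the row sums and z = Σ r_i the total number of 1s. Each pair of columns can share at most one row with both entries 1 (else a 2×2 all-ones block appears), so Σ_i C(r_i, 2) ≤ C(84, 2) = 3486. By convexity Σ_i C(r_i, 2) ≥ 113·C(z/113, 2) = z(z − 113)/(2·113), giving z² − 113z − 113·84·83 ≤ 0 and hence z ≤ (1/2)[113 + √(12769 + 4·787836)] = (1/2)[113 + √3164113] ≈ (1/2)(113 + 1778.7954) = 945.8977.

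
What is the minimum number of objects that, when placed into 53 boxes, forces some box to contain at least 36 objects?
n = (36 − 1)·53 + 1 = 1856

By the generalised pigeonhole principle, to guarantee some box contains ≥ r objects we need more than (r − 1) · k objects total. Threshold: n = (r − 1) · k + 1. With r = 36 and k = 53: n = 35 · 53 + 1 = 1855 + 1 = 1856. For n = 1855 = 35 · 53, we can put exactly 35 objects in every box, avoiding 36 in any single one — so 1856 is tight.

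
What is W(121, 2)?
W(121, 2) = 121 + 1 = 122

A 2-term AP is any pair of integers, so a monochromatic 2-AP exists iff some colour is used at least twice. With 121 colours, the colouring i ↦ i on {1, ..., 121} uses each colour once, avoiding any monochromatic pair, so W(121, 2) > 121. For {1, ..., 122}, pigeonhole forces two integers of the same colour, which form a monochromatic 2-AP. Hence W(121, 2) = 122.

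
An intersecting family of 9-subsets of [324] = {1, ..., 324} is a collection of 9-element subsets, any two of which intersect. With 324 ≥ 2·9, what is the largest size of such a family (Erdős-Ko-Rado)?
max |F| = C(323, 8) = 2692508166407224

The Erdős-Ko-Rado theorem states: for n ≥ 2k, an intersecting family of k-subsets of an n-element set has size at most C(n − 1, k − 1), with equality for 'star' families {A ⊆ [n] : |A| = k, i ∈ A} (fix an element i). For n = 324, k = 9: C(323, 8) = 2692508166407224.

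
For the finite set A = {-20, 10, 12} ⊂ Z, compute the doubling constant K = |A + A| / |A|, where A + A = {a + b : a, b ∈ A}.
K = |A + A| / |A| = 6/3 = 2

Enumerate A + A = {a + b : a, b ∈ A}. With |A| = 3, there are |A|^2 = 9 ordered sum pairs; collecting distinct values, A + A = {-40, -10, -8, 20, 22, 24}, so |A + A| = 6. Thus K = 6/3 = 2. For comparison, the minimum possible |A + A| over all 3-element sets is 2·3 − 1 = 5 (so min K = 5/3), attained only by arithmetic progressions.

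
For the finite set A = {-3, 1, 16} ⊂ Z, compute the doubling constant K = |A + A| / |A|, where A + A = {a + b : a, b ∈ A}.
K = |A + A| / |A| = 6/3 = 2

Enumerate A + A = {a + b : a, b ∈ A}. With |A| = 3, there are |A|^2 = 9 ordered sum pairs; collecting distinct values, A + A = {-6, -2, 2, 13, 17, 32}, so |A + A| = 6. Thus K = 6/3 = 2. For comparison, the minimum possible |A + A| over all 3-element sets is 2·3 − 1 = 5 (so min K = 5/3), attained only by arithmetic progressions.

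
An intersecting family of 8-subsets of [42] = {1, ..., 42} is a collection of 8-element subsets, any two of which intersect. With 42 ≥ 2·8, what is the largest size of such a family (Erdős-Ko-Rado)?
max |F| = C(41, 7) = 22481940

Erdős-Ko-Rado (1961): when n ≥ 2k, max |F| = C(n−1, k−1). The bound is attained by the star {A : i ∈ A} for any fixed i ∈ [n]. Here C(42−1, 8−1) = C(41, 7) = 22481940.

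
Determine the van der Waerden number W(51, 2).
W(51, 2) = 51 + 1 = 52

A 2-term AP is any pair of integers, so a monochromatic 2-AP exists iff some colour is used at least twice. With 51 colours, the colouring i ↦ i on {1, ..., 51} uses each colour once, avoiding any monochromatic pair, so W(51, 2) > 51. For {1, ..., 52}, pigeonhole forces two integers of the same colour, which form a monochromatic 2-AP. Hence W(51, 2) = 52.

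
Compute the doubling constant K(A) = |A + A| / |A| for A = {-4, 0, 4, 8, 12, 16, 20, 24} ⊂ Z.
K = |A + A| / |A| = 15/8

Enumerate A + A = {a + b : a, b ∈ A}. With |A| = 8, there are |A|^2 = 64 ordered sum pairs; collecting distinct values, A + A = {-8, -4, 0, 4, 8, 12, 16, 20, 24, 28, 32, 36, 40, 44, 48}, so |A + A| = 15. Thus K = 15/8. Here |A + A| = 2|A| − 1 = 15, the minimum possible — so K = 15/8 is minimal, which holds iff A is an arithmetic progression.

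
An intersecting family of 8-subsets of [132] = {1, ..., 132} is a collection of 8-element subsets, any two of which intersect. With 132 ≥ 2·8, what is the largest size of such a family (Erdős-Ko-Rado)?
max |F| = C(131, 7) = 111600996000

The Erdős-Ko-Rado theorem states: for n ≥ 2k, an intersecting family of k-subsets of an n-element set has size at most C(n − 1, k − 1), with equality for 'star' families {A ⊆ [n] : |A| = k, i ∈ A} (fix an element i). For n = 132, k = 8: C(131, 7) = 111600996000.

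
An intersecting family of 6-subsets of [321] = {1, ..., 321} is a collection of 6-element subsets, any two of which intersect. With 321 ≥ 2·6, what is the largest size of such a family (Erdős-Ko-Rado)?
max |F| = C(320, 5) = 27097728064

The Erdős-Ko-Rado theorem states: for n ≥ 2k, an intersecting family of k-subsets of an n-element set has size at most C(n − 1, k − 1), with equality for 'star' families {A ⊆ [n] : |A| = k, i ∈ A} (fix an element i). For n = 321, k = 6: C(320, 5) = 27097728064.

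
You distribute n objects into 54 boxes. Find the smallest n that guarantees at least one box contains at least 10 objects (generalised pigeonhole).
n = (10 − 1)·54 + 1 = 487

By the generalised pigeonhole principle, to guarantee some box contains ≥ r objects we need more than (r − 1) · k objects total. Threshold: n = (r − 1) · k + 1. With r = 10 and k = 54: n = 9 · 54 + 1 = 486 + 1 = 487. For n = 486 = 9 · 54, we can put exactly 9 objects in every box, avoiding 10 in any single one — so 487 is tight.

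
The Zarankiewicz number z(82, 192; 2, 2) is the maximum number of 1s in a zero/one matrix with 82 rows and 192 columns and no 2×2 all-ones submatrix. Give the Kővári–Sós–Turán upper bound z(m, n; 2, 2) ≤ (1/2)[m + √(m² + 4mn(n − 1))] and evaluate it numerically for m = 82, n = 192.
z(82, 192; 2, 2) ≤ (1/2)[82 + √(82² + 4·82·192·191)] = (1/2)[82 + √12035140] = 1775.585

Kővári–Sós–Turán: let r_1, ..., r_82 be the row sums and z = Σ r_i the total number of 1s. Each pair of columns can share at most one row with both entries 1 (else a 2×2 all-ones block appears), so Σ_i C(r_i, 2) ≤ C(192, 2) = 18336. By convexity Σ_i C(r_i, 2) ≥ 82·C(z/82, 2) = z(z − 82)/(2·82), giving z² − 82z − 82·192·191 ≤ 0 and hence z ≤ (1/2)[82 + √(6724 + 4·3007104)] = (1/2)[82 + √12035140] ≈ (1/2)(82 + 3469.1699) = 1775.585.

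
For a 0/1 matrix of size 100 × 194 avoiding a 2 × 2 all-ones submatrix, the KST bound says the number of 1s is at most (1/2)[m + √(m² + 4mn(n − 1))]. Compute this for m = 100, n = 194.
z(100, 194; 2, 2) ≤ (1/2)[100 + √(100² + 4·100·194·193)] = (1/2)[100 + √14986800] = 1985.6394

Kővári–Sós–Turán: let r_1, ..., r_100 be the row sums and z = Σ r_i the total number of 1s. Each pair of columns can share at most one row with both entries 1 (else a 2×2 all-ones block appears), so Σ_i C(r_i, 2) ≤ C(194, 2) = 18721. By convexity Σ_i C(r_i, 2) ≥ 100·C(z/100, 2) = z(z − 100)/(2·100), giving z² − 100z − 100·194·193 ≤ 0 and hence z ≤ (1/2)[100 + √(10000 + 4·3744200)] = (1/2)[100 + √14986800] ≈ (1/2)(100 + 3871.2789) = 1985.6394.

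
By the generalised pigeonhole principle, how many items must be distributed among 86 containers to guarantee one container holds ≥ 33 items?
n = (33 − 1)·86 + 1 = 2753

By the generalised pigeonhole principle, to guarantee some box contains ≥ r objects we need more than (r − 1) · k objects total. Threshold: n = (r − 1) · k + 1. With r = 33 and k = 86: n = 32 · 86 + 1 = 2752 + 1 = 2753. For n = 2752 = 32 · 86, we can put exactly 32 objects in every box, avoiding 33 in any single one — so 2753 is tight.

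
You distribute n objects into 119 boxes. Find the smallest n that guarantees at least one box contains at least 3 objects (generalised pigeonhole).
n = (3 − 1)·119 + 1 = 239

By the generalised pigeonhole principle, to guarantee some box contains ≥ r objects we need more than (r − 1) · k objects total. Threshold: n = (r − 1) · k + 1. With r = 3 and k = 119: n = 2 · 119 + 1 = 238 + 1 = 239. For n = 238 = 2 · 119, we can put exactly 2 objects in every box, avoiding 3 in any single one — so 239 is tight.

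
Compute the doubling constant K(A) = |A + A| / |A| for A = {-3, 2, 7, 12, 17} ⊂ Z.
K = |A + A| / |A| = 9/5

Enumerate A + A = {a + b : a, b ∈ A}. With |A| = 5, there are |A|^2 = 25 ordered sum pairs; collecting distinct values, A + A = {-6, -1, 4, 9, 14, 19, 24, 29, 34}, so |A + A| = 9. Thus K = 9/5. Here |A + A| = 2|A| − 1 = 9, the minimum possible — so K = 9/5 is minimal, which holds iff A is an arithmetic progression.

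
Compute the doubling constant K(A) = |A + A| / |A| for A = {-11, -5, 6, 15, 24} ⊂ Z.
K = |A + A| / |A| = 14/5

Enumerate A + A = {a + b : a, b ∈ A}. With |A| = 5, there are |A|^2 = 25 ordered sum pairs; collecting distinct values, A + A = {-22, -16, -10, -5, 1, 4, 10, 12, 13, 19, 21, 30, 39, 48}, so |A + A| = 14. Thus K = 14/5. For comparison, the minimum possible |A + A| over all 5-element sets is 2·5 − 1 = 9 (so min K = 9/5), attained only by arithmetic progressions.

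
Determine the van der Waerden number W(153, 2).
W(153, 2) = 153 + 1 = 154

A 2-term AP is any pair of integers, so a monochromatic 2-AP exists iff some colour is used at least twice. With 153 colours, the colouring i ↦ i on {1, ..., 153} uses each colour once, avoiding any monochromatic pair, so W(153, 2) > 153. For {1, ..., 154}, pigeonhole forces two integers of the same colour, which form a monochromatic 2-AP. Hence W(153, 2) = 154.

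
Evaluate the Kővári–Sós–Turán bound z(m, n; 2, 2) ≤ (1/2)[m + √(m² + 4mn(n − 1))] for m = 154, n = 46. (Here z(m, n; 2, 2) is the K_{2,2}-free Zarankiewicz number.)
z(154, 46; 2, 2) ≤ (1/2)[154 + √(154² + 4·154·46·45)] = (1/2)[154 + √1298836] = 646.8324

Kővári–Sós–Turán: let r_1, ..., r_154 be the row sums and z = Σ r_i the total number of 1s. Each pair of columns can share at most one row with both entries 1 (else a 2×2 all-ones block appears), so Σ_i C(r_i, 2) ≤ C(46, 2) = 1035. By convexity Σ_i C(r_i, 2) ≥ 154·C(z/154, 2) = z(z − 154)/(2·154), giving z² − 154z − 154·46·45 ≤ 0 and hence z ≤ (1/2)[154 + √(23716 + 4·318780)] = (1/2)[154 + √1298836] ≈ (1/2)(154 + 1139.6649) = 646.8324.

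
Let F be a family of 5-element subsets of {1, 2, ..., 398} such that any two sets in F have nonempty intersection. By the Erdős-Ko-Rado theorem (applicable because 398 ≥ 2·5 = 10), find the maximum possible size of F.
max |F| = C(397, 4) = 1019454315

Erdős-Ko-Rado (1961): when n ≥ 2k, max |F| = C(n−1, k−1). The bound is attained by the star {A : i ∈ A} for any fixed i ∈ [n]. Here C(398−1, 5−1) = C(397, 4) = 1019454315.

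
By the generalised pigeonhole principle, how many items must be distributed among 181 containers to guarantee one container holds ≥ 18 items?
n = (18 − 1)·181 + 1 = 3078

By the generalised pigeonhole principle, to guarantee some box contains ≥ r objects we need more than (r − 1) · k objects total. Threshold: n = (r − 1) · k + 1. With r = 18 and k = 181: n = 17 · 181 + 1 = 3077 + 1 = 3078. For n = 3077 = 17 · 181, we can put exactly 17 objects in every box, avoiding 18 in any single one — so 3078 is tight.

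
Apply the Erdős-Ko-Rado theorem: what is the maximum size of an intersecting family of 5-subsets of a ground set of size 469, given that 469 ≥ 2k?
max |F| = C(468, 4) = 1973287485

Erdős-Ko-Rado (1961): when n ≥ 2k, max |F| = C(n−1, k−1). The bound is attained by the star {A : i ∈ A} for any fixed i ∈ [n]. Here C(469−1, 5−1) = C(468, 4) = 1973287485.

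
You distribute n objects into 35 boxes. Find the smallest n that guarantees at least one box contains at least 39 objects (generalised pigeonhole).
n = (39 − 1)·35 + 1 = 1331

By the generalised pigeonhole principle, to guarantee some box contains ≥ r objects we need more than (r − 1) · k objects total. Threshold: n = (r − 1) · k + 1. With r = 39 and k = 35: n = 38 · 35 + 1 = 1330 + 1 = 1331. For n = 1330 = 38 · 35, we can put exactly 38 objects in every box, avoiding 39 in any single one — so 1331 is tight.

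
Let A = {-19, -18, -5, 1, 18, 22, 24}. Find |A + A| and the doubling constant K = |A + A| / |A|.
K = |A + A| / |A| = 27/7

Enumerate A + A = {a + b : a, b ∈ A}. With |A| = 7, there are |A|^2 = 49 ordered sum pairs; collecting distinct values, A + A = {-38, -37, -36, -24, -23, -18, -17, -10, -4, -1, 0, 2, 3, 4, 5, 6, 13, 17, 19, 23, 25, 36, 40, 42, 44, 46, 48}, so |A + A| = 27. Thus K = 27/7. For comparison, the minimum possible |A + A| over all 7-element sets is 2·7 − 1 = 13 (so min K = 13/7), attained only by arithmetic progressions.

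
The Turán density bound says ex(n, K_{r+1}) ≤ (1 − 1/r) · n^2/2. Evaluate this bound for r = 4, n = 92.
Turán density bound = (3/4) · 92^2/2 = 3174

Turán's theorem: ex(n, K_{r+1}) is achieved by the complete r-partite Turán graph T(n, r) with parts as balanced as possible, and is at most (1 − 1/r) · n^2/2. For r = 4, n = 92: the density bound is (3/4) · 8464/2 = 3174. Since 4 ∣ 92, the Turán graph T(92, 4) has parts of equal size 23, and its edge count e(T(92, 4)) = 3174 attains the density bound exactly.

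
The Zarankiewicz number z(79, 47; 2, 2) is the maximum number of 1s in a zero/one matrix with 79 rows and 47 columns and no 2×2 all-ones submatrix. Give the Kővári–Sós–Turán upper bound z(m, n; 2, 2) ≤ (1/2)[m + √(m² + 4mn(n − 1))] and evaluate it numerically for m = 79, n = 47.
z(79, 47; 2, 2) ≤ (1/2)[79 + √(79² + 4·79·47·46)] = (1/2)[79 + √689433] = 454.6605

Kővári–Sós–Turán: let r_1, ..., r_79 be the row sums and z = Σ r_i the total number of 1s. Each pair of columns can share at most one row with both entries 1 (else a 2×2 all-ones block appears), so Σ_i C(r_i, 2) ≤ C(47, 2) = 1081. By convexity Σ_i C(r_i, 2) ≥ 79·C(z/79, 2) = z(z − 79)/(2·79), giving z² − 79z − 79·47·46 ≤ 0 and hence z ≤ (1/2)[79 + √(6241 + 4·170798)] = (1/2)[79 + √689433] ≈ (1/2)(79 + 830.321) = 454.6605.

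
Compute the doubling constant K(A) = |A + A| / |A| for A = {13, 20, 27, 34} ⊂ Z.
K = |A + A| / |A| = 7/4

Enumerate A + A = {a + b : a, b ∈ A}. With |A| = 4, there are |A|^2 = 16 ordered sum pairs; collecting distinct values, A + A = {26, 33, 40, 47, 54, 61, 68}, so |A + A| = 7. Thus K = 7/4. Here |A + A| = 2|A| − 1 = 7, the minimum possible — so K = 7/4 is minimal, which holds iff A is an arithmetic progression.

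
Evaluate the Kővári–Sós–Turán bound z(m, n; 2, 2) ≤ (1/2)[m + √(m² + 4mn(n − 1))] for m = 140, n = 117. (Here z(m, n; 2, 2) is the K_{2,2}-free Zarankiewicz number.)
z(140, 117; 2, 2) ≤ (1/2)[140 + √(140² + 4·140·117·116)] = (1/2)[140 + √7619920] = 1450.2101

Kővári–Sós–Turán: let r_1, ..., r_140 be the row sums and z = Σ r_i the total number of 1s. Each pair of columns can share at most one row with both entries 1 (else a 2×2 all-ones block appears), so Σ_i C(r_i, 2) ≤ C(117, 2) = 6786. By convexity Σ_i C(r_i, 2) ≥ 140·C(z/140, 2) = z(z − 140)/(2·140), giving z² − 140z − 140·117·116 ≤ 0 and hence z ≤ (1/2)[140 + √(19600 + 4·1900080)] = (1/2)[140 + √7619920] ≈ (1/2)(140 + 2760.4203) = 1450.2101.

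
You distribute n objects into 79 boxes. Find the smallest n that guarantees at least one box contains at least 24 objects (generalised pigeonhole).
n = (24 − 1)·79 + 1 = 1818

By the generalised pigeonhole principle, to guarantee some box contains ≥ r objects we need more than (r − 1) · k objects total. Threshold: n = (r − 1) · k + 1. With r = 24 and k = 79: n = 23 · 79 + 1 = 1817 + 1 = 1818. For n = 1817 = 23 · 79, we can put exactly 23 objects in every box, avoiding 24 in any single one — so 1818 is tight.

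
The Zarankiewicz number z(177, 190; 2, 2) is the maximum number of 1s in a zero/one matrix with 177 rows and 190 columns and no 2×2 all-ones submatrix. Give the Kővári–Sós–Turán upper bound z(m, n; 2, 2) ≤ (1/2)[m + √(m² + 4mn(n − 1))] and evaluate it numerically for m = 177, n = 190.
z(177, 190; 2, 2) ≤ (1/2)[177 + √(177² + 4·177·190·189)] = (1/2)[177 + √25455609] = 2611.1776

Kővári–Sós–Turán: let r_1, ..., r_177 be the row sums and z = Σ r_i the total number of 1s. Each pair of columns can share at most one row with both entries 1 (else a 2×2 all-ones block appears), so Σ_i C(r_i, 2) ≤ C(190, 2) = 17955. By convexity Σ_i C(r_i, 2) ≥ 177·C(z/177, 2) = z(z − 177)/(2·177), giving z² − 177z − 177·190·189 ≤ 0 and hence z ≤ (1/2)[177 + √(31329 + 4·6356070)] = (1/2)[177 + √25455609] ≈ (1/2)(177 + 5045.3552) = 2611.1776.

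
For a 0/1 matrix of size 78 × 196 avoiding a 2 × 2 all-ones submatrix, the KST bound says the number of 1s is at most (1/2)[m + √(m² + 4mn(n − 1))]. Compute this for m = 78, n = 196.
z(78, 196; 2, 2) ≤ (1/2)[78 + √(78² + 4·78·196·195)] = (1/2)[78 + √11930724] = 1766.044

Kővári–Sós–Turán: let r_1, ..., r_78 be the row sums and z = Σ r_i the total number of 1s. Each pair of columns can share at most one row with both entries 1 (else a 2×2 all-ones block appears), so Σ_i C(r_i, 2) ≤ C(196, 2) = 19110. By convexity Σ_i C(r_i, 2) ≥ 78·C(z/78, 2) = z(z − 78)/(2·78), giving z² − 78z − 78·196·195 ≤ 0 and hence z ≤ (1/2)[78 + √(6084 + 4·2981160)] = (1/2)[78 + √11930724] ≈ (1/2)(78 + 3454.088) = 1766.044.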